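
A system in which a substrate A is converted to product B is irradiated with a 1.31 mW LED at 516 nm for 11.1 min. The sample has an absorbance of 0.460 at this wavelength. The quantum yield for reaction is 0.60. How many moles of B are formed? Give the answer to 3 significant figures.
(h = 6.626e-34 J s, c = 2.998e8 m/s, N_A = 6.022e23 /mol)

Photon energy at 516 nm: hc/λ = (6.626e-34)(2.998e8)/(516e-9) = 3.850e-19 J.
Energy delivered: (1.31 mW)(666 s) = 0.8725 J.
Photons incident: 0.8725 / 3.850e-19 = 2.266e18, i.e. 2.266e18/6.022e23 = 3.763e-6 mol.
Fraction absorbed: 1 − 10^(−0.460) = 0.6533.
Photons absorbed: 0.6533 × 3.763e-6 = 2.458e-6 mol.
Product: Φ × n_abs = 0.60 × 2.458e-6 = 1.475e-6 mol.

1.48e-6 mol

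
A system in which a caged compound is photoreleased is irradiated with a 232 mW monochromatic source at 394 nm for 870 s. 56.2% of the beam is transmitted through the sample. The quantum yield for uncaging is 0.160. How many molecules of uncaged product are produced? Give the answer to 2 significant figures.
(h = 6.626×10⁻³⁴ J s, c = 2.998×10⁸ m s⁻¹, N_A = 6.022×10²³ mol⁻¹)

2.8×10¹⁹ molecules

Photon energy at 394 nm: hc/λ = (6.626×10⁻³⁴)(2.998×10⁸)/(394×10⁻⁹) = 5.042×10⁻¹⁹ J.
Energy delivered: (232 mW)(870 s) = 201.8 J.
Photons incident: 201.8 / 5.042×10⁻¹⁹ = 4.002×10²⁰, i.e. 4.002×10²⁰/6.022×10²³ = 6.646×10⁻⁴ mol.
Fraction absorbed: 1 − 56.2/100 = 0.4380.
Photons absorbed: 0.4380 × 6.646×10⁻⁴ = 2.911×10⁻⁴ mol.
Product: Φ × n_abs = 0.160 × 2.911×10⁻⁴ = 4.658×10⁻⁵ mol.
As a count: 4.658×10⁻⁵ × 6.022×10²³ = 2.8×10¹⁹.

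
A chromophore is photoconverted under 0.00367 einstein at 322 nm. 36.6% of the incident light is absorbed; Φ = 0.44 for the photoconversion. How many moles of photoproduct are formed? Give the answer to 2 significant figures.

5.9×10⁻⁴ mol

Photons absorbed: 0.366 × 0.00367 = 0.001343 mol.
Product: Φ × n_abs = 0.44 × 0.001343 = 5.909×10⁻⁴ mol.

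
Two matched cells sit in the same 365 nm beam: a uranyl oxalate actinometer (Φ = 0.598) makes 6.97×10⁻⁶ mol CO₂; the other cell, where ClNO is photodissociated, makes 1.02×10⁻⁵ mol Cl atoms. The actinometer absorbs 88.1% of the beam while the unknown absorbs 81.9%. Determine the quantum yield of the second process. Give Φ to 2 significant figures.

Φ = 0.94

Photons absorbed by the actinometer: 6.97×10⁻⁶ / 0.598 = 1.166×10⁻⁵ mol.
Incident flux: 1.166×10⁻⁵ / 0.881 = 1.323×10⁻⁵ einstein.
Absorbed by unknown: 0.819 × 1.323×10⁻⁵ = 1.084×10⁻⁵ mol.
Φ(unknown) = 1.02×10⁻⁵ / 1.084×10⁻⁵ = 0.94.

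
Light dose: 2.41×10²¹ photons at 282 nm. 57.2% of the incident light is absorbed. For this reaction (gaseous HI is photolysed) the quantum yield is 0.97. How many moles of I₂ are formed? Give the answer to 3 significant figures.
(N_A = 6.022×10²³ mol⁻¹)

0.00222 mol

Moles of photons: 2.41×10²¹ / 6.022×10²³ = 0.004002 mol.
Photons absorbed: 0.572 × 0.004002 = 0.002289 mol.
Product: Φ × n_abs = 0.97 × 0.002289 = 0.002220 mol.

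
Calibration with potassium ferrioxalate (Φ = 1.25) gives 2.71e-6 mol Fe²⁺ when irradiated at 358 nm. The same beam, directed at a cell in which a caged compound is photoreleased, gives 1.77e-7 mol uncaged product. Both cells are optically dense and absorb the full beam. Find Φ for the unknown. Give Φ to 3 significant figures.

Photons absorbed by the actinometer: 2.71e-6 / 1.25 = 2.168e-6 mol.
Φ(unknown) = 1.77e-7 / 2.168e-6 = 0.0816.

Φ = 0.0816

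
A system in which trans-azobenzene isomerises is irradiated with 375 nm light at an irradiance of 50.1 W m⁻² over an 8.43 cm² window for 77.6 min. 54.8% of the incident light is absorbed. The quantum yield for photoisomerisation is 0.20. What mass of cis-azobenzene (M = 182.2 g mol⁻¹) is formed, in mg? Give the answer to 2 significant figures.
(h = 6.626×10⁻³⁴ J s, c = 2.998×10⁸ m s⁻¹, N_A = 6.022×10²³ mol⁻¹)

12 mg

Photon energy at 375 nm: hc/λ = (6.626×10⁻³⁴)(2.998×10⁸)/(375×10⁻⁹) = 5.297×10⁻¹⁹ J.
Energy delivered: (50.1 W m⁻²)(8.43×10⁻⁴ m²)(4656 s) = 196.6 J.
Photons incident: 196.6 / 5.297×10⁻¹⁹ = 3.712×10²⁰, i.e. 3.712×10²⁰/6.022×10²³ = 6.164×10⁻⁴ mol.
Photons absorbed: 0.548 × 6.164×10⁻⁴ = 3.378×10⁻⁴ mol.
Product: Φ × n_abs = 0.20 × 3.378×10⁻⁴ = 6.756×10⁻⁵ mol.
Mass: 6.756×10⁻⁵ × 182.2 = 0.01231 g = 12 mg.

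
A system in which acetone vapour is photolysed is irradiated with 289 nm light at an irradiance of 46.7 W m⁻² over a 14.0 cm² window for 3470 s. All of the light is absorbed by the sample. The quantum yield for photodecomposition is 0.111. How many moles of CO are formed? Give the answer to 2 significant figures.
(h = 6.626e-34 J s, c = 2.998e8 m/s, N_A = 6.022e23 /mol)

6.1e-5 mol

Photon energy at 289 nm: hc/λ = (6.626e-34)(2.998e8)/(289e-9) = 6.874e-19 J.
Energy delivered: (46.7 W m⁻²)(14.0e-4 m²)(3470 s) = 226.9 J.
Photons incident: 226.9 / 6.874e-19 = 3.301e20, i.e. 3.301e20/6.022e23 = 5.482e-4 mol.
Product: Φ × n_abs = 0.111 × 5.482e-4 = 6.085e-5 mol.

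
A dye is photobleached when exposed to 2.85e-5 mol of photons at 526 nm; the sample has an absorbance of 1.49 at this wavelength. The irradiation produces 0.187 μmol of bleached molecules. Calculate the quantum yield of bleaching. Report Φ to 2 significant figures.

Product: 0.187 μmol = 1.87e-7 mol.
Fraction absorbed: 1 − 10^(−1.49) = 0.9676.
Photons absorbed: 0.9676 × 2.85e-5 = 2.758e-5 mol.
Φ = 1.87e-7 mol / 2.758e-5 mol photons = 0.0068.

Φ = 0.0068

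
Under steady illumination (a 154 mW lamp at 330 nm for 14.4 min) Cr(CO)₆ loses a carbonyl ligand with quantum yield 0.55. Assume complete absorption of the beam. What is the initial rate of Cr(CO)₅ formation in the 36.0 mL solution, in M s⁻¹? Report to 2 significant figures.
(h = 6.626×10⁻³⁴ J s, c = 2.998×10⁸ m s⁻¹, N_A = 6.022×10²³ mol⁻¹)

6.5×10⁻⁶ M s⁻¹

Photon energy at 330 nm: hc/λ = (6.626×10⁻³⁴)(2.998×10⁸)/(330×10⁻⁹) = 6.020×10⁻¹⁹ J.
Energy delivered: (154 mW)(864 s) = 133.1 J.
Photons incident: 133.1 / 6.020×10⁻¹⁹ = 2.211×10²⁰, i.e. 2.211×10²⁰/6.022×10²³ = 3.672×10⁻⁴ mol.
Product formed: 0.55 × 3.672×10⁻⁴ = 2.020×10⁻⁴ mol.
Rate: 2.020×10⁻⁴ mol / (864 s × 0.036 L) = 6.5×10⁻⁶ M s⁻¹.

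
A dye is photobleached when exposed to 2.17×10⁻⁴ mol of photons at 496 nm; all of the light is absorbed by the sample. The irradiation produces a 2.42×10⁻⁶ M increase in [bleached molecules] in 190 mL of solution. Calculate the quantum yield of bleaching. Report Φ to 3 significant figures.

Product: (2.42×10⁻⁶ M)(0.19 L) = 4.598×10⁻⁷ mol.
Φ = 4.598×10⁻⁷ mol / 2.17×10⁻⁴ mol photons = 0.00212.

Φ = 0.00212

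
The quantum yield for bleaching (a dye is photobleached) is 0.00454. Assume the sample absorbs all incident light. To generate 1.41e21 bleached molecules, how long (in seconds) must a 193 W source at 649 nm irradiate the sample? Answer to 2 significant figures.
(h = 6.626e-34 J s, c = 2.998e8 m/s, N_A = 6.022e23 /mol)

t ≈ 490 s

Product: 1.41e21 / 6.022e23 = 0.002341 mol.
Photons that must be absorbed: 0.002341 / 0.00454 = 0.5156 mol.
Photon energy: hc/λ = 3.061e-19 J; per mole, 1.843e5 J mol⁻¹.
Energy required: 0.5156 × 1.843e5 = 9.503e4 J.
Time: 9.503e4 J / 193 W = 490 s.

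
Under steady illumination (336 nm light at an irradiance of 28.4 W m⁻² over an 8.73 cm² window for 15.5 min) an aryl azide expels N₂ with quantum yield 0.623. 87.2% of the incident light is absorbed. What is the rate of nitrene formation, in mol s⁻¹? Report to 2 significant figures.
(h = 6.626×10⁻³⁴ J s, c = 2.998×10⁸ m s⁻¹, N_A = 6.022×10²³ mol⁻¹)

Photon energy at 336 nm: hc/λ = (6.626×10⁻³⁴)(2.998×10⁸)/(336×10⁻⁹) = 5.912×10⁻¹⁹ J.
Energy delivered: (28.4 W m⁻²)(8.73×10⁻⁴ m²)(930 s) = 23.06 J.
Photons incident: 23.06 / 5.912×10⁻¹⁹ = 3.901×10¹⁹, i.e. 3.901×10¹⁹/6.022×10²³ = 6.478×10⁻⁵ mol.
Photons absorbed: 0.872 × 6.478×10⁻⁵ = 5.649×10⁻⁵ mol.
Product formed: 0.623 × 5.649×10⁻⁵ = 3.519×10⁻⁵ mol.
Rate: 3.519×10⁻⁵ / 930 s = 3.8×10⁻⁸ mol s⁻¹.

3.8×10⁻⁸ mol s⁻¹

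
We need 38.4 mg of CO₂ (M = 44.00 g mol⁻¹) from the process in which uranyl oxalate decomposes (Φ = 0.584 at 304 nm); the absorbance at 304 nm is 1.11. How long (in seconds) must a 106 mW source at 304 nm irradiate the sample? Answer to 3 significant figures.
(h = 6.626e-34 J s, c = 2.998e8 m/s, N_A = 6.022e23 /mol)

t ≈ 6010 s

Product: 38.4 mg / 44.00 g mol⁻¹ = 8.727e-4 mol.
Photons that must be absorbed: 8.727e-4 / 0.584 = 0.001494 mol.
Fraction absorbed: 1 − 10^(−1.11) = 0.9224.
Incident photons needed: 0.001494 / 0.9224 = 0.001620 mol.
Photon energy: hc/λ = 6.534e-19 J; per mole, 3.935e5 J mol⁻¹.
Energy required: 0.001620 × 3.935e5 = 637.5 J.
Time: 637.5 J / 0.106 W = 6010 s.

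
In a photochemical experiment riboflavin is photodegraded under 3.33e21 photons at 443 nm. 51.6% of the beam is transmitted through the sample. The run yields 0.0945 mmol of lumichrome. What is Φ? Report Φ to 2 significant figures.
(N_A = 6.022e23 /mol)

Product: 0.0945 mmol = 9.45e-5 mol.
Moles of photons: 3.33e21 / 6.022e23 = 0.005530 mol.
Fraction absorbed: 1 − 51.6/100 = 0.4840.
Photons absorbed: 0.4840 × 0.005530 = 0.002677 mol.
Φ = 9.45e-5 mol / 0.002677 mol photons = 0.035.

Φ = 0.035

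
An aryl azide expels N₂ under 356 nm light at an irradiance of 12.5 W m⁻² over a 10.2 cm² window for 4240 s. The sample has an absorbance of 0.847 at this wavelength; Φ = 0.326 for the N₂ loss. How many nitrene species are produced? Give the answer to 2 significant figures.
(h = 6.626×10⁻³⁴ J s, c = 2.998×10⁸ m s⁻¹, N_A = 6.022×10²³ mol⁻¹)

2.7×10¹⁹ species

Photon energy at 356 nm: hc/λ = (6.626×10⁻³⁴)(2.998×10⁸)/(356×10⁻⁹) = 5.580×10⁻¹⁹ J.
Energy delivered: (12.5 W m⁻²)(10.2×10⁻⁴ m²)(4240 s) = 54.06 J.
Photons incident: 54.06 / 5.580×10⁻¹⁹ = 9.688×10¹⁹, i.e. 9.688×10¹⁹/6.022×10²³ = 1.609×10⁻⁴ mol.
Fraction absorbed: 1 − 10^(−0.847) = 0.8578.
Photons absorbed: 0.8578 × 1.609×10⁻⁴ = 1.380×10⁻⁴ mol.
Product: Φ × n_abs = 0.326 × 1.380×10⁻⁴ = 4.499×10⁻⁵ mol.
As a count: 4.499×10⁻⁵ × 6.022×10²³ = 2.7×10¹⁹.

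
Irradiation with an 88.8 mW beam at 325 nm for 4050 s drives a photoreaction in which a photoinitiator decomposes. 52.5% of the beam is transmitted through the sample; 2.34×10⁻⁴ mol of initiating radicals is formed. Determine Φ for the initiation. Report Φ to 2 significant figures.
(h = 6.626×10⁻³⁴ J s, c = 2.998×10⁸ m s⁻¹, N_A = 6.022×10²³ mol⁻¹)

Φ = 0.50

Photon energy at 325 nm: hc/λ = (6.626×10⁻³⁴)(2.998×10⁸)/(325×10⁻⁹) = 6.112×10⁻¹⁹ J.
Energy delivered: (88.8 mW)(4050 s) = 359.6 J.
Photons incident: 359.6 / 6.112×10⁻¹⁹ = 5.884×10²⁰, i.e. 5.884×10²⁰/6.022×10²³ = 9.771×10⁻⁴ mol.
Fraction absorbed: 1 − 52.5/100 = 0.4750.
Photons absorbed: 0.4750 × 9.771×10⁻⁴ = 4.641×10⁻⁴ mol.
Φ = 2.34×10⁻⁴ mol / 4.641×10⁻⁴ mol photons = 0.50.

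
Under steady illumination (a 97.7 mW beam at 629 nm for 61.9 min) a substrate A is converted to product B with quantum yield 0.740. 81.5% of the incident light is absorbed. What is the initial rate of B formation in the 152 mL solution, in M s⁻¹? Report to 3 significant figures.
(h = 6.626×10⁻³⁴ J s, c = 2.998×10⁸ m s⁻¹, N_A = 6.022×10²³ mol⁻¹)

2.04×10⁻⁶ M s⁻¹

Photon energy at 629 nm: hc/λ = (6.626×10⁻³⁴)(2.998×10⁸)/(629×10⁻⁹) = 3.158×10⁻¹⁹ J.
Energy delivered: (97.7 mW)(3714 s) = 362.9 J.
Photons incident: 362.9 / 3.158×10⁻¹⁹ = 1.149×10²¹, i.e. 1.149×10²¹/6.022×10²³ = 0.001908 mol.
Photons absorbed: 0.815 × 0.001908 = 0.001555 mol.
Product formed: 0.740 × 0.001555 = 0.001151 mol.
Rate: 0.001151 mol / (3714 s × 0.152 L) = 2.04×10⁻⁶ M s⁻¹.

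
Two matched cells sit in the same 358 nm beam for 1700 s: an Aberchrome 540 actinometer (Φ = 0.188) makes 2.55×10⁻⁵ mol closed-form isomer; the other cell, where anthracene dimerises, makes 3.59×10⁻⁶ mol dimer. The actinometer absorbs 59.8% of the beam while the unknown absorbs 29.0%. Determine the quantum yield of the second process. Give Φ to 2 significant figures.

Photons absorbed by the actinometer: 2.55×10⁻⁵ / 0.188 = 1.356×10⁻⁴ mol.
Incident flux: 1.356×10⁻⁴ / 0.598 = 2.268×10⁻⁴ einstein.
Absorbed by unknown: 0.290 × 2.268×10⁻⁴ = 6.577×10⁻⁵ mol.
Φ(unknown) = 3.59×10⁻⁶ / 6.577×10⁻⁵ = 0.055.

Φ = 0.055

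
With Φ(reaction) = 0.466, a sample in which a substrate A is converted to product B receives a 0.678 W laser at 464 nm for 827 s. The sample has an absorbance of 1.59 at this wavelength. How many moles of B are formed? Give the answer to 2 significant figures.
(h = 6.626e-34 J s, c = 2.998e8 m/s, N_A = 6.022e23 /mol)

Photon energy at 464 nm: hc/λ = (6.626e-34)(2.998e8)/(464e-9) = 4.281e-19 J.
Energy delivered: (0.678 W)(827 s) = 560.7 J.
Photons incident: 560.7 / 4.281e-19 = 1.310e21, i.e. 1.310e21/6.022e23 = 0.002175 mol.
Fraction absorbed: 1 − 10^(−1.59) = 0.9743.
Photons absorbed: 0.9743 × 0.002175 = 0.002119 mol.
Product: Φ × n_abs = 0.466 × 0.002119 = 9.875e-4 mol.

9.9e-4 mol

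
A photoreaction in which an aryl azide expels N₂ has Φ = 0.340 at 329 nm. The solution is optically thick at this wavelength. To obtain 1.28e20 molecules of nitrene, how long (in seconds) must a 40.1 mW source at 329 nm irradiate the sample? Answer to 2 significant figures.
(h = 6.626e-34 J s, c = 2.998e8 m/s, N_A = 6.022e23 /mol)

t ≈ 5700 s

Product: 1.28e20 / 6.022e23 = 2.126e-4 mol.
Photons that must be absorbed: 2.126e-4 / 0.340 = 6.253e-4 mol.
Photon energy: hc/λ = 6.038e-19 J; per mole, 3.636e5 J mol⁻¹.
Energy required: 6.253e-4 × 3.636e5 = 227.4 J.
Time: 227.4 J / 0.0401 W = 5700 s.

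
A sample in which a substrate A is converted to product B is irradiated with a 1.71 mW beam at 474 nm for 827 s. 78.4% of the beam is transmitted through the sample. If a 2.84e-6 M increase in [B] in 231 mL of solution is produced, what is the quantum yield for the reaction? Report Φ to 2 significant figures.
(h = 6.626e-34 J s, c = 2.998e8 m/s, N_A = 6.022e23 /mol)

Product: (2.84e-6 M)(0.231 L) = 6.560e-7 mol.
Photon energy at 474 nm: hc/λ = (6.626e-34)(2.998e8)/(474e-9) = 4.191e-19 J.
Energy delivered: (1.71 mW)(827 s) = 1.414 J.
Photons incident: 1.414 / 4.191e-19 = 3.374e18, i.e. 3.374e18/6.022e23 = 5.603e-6 mol.
Fraction absorbed: 1 − 78.4/100 = 0.2160.
Photons absorbed: 0.2160 × 5.603e-6 = 1.210e-6 mol.
Φ = 6.560e-7 mol / 1.210e-6 mol photons = 0.54.

Φ = 0.54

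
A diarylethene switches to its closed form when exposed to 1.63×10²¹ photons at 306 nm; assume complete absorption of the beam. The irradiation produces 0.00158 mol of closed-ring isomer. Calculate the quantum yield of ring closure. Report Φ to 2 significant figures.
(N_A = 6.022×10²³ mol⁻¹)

Moles of photons: 1.63×10²¹ / 6.022×10²³ = 0.002707 mol.
Φ = 0.00158 mol / 0.002707 mol photons = 0.58.

Φ = 0.58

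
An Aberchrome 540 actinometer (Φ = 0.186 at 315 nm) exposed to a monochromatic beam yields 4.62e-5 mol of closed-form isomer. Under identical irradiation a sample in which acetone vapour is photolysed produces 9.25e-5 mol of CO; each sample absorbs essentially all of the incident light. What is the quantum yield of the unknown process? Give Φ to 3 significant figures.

Photons absorbed by the actinometer: 4.62e-5 / 0.186 = 2.484e-4 mol.
Φ(unknown) = 9.25e-5 / 2.484e-4 = 0.372.

Φ = 0.372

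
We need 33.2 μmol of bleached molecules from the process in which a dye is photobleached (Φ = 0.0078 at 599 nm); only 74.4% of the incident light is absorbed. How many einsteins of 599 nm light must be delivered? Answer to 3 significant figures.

0.00572 einstein

Product: 33.2 μmol = 3.32e-5 mol.
Photons that must be absorbed: 3.32e-5 / 0.0078 = 0.004256 mol.
Incident photons needed: 0.004256 / 0.744 = 0.005720 mol.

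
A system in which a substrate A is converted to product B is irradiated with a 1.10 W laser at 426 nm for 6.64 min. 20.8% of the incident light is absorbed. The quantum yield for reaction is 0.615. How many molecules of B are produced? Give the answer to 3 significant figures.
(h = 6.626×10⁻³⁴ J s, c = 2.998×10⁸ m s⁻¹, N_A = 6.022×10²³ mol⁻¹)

Photon energy at 426 nm: hc/λ = (6.626×10⁻³⁴)(2.998×10⁸)/(426×10⁻⁹) = 4.663×10⁻¹⁹ J.
Energy delivered: (1.10 W)(398.4 s) = 438.2 J.
Photons incident: 438.2 / 4.663×10⁻¹⁹ = 9.397×10²⁰, i.e. 9.397×10²⁰/6.022×10²³ = 0.001560 mol.
Photons absorbed: 0.208 × 0.001560 = 3.245×10⁻⁴ mol.
Product: Φ × n_abs = 0.615 × 3.245×10⁻⁴ = 1.996×10⁻⁴ mol.
As a count: 1.996×10⁻⁴ × 6.022×10²³ = 1.20×10²⁰.

1.20×10²⁰ molecules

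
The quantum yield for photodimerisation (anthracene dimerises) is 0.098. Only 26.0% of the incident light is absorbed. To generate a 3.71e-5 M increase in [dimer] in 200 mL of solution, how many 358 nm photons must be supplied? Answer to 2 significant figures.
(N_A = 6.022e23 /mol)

1.8e20 photons

Product: (3.71e-5 M)(0.2 L) = 7.420e-6 mol.
Photons that must be absorbed: 7.420e-6 / 0.098 = 7.571e-5 mol.
Incident photons needed: 7.571e-5 / 0.260 = 2.912e-4 mol.
Photon count: 2.912e-4 × 6.022e23 = 1.8e20.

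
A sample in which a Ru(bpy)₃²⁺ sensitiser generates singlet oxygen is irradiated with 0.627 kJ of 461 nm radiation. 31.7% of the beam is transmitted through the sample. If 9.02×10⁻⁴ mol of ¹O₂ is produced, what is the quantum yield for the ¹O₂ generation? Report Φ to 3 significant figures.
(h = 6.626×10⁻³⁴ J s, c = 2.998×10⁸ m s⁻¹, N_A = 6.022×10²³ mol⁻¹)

Φ = 0.547

Photon energy at 461 nm: hc/λ = (6.626×10⁻³⁴)(2.998×10⁸)/(461×10⁻⁹) = 4.309×10⁻¹⁹ J.
Incident energy: 0.627 kJ = 627 J.
Photons incident: 627 / 4.309×10⁻¹⁹ = 1.455×10²¹, i.e. 1.455×10²¹/6.022×10²³ = 0.002416 mol.
Fraction absorbed: 1 − 31.7/100 = 0.6830.
Photons absorbed: 0.6830 × 0.002416 = 0.001650 mol.
Φ = 9.02×10⁻⁴ mol / 0.001650 mol photons = 0.547.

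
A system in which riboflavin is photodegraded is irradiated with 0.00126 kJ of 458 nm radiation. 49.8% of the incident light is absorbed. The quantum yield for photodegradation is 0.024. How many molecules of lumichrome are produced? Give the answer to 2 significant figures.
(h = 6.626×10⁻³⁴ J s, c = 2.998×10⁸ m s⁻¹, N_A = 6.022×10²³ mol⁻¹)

3.5×10¹⁶ molecules

Photon energy at 458 nm: hc/λ = (6.626×10⁻³⁴)(2.998×10⁸)/(458×10⁻⁹) = 4.337×10⁻¹⁹ J.
Incident energy: 0.00126 kJ = 1.26 J.
Photons incident: 1.26 / 4.337×10⁻¹⁹ = 2.905×10¹⁸, i.e. 2.905×10¹⁸/6.022×10²³ = 4.824×10⁻⁶ mol.
Photons absorbed: 0.498 × 4.824×10⁻⁶ = 2.402×10⁻⁶ mol.
Product: Φ × n_abs = 0.024 × 2.402×10⁻⁶ = 5.765×10⁻⁸ mol.
As a count: 5.765×10⁻⁸ × 6.022×10²³ = 3.5×10¹⁶.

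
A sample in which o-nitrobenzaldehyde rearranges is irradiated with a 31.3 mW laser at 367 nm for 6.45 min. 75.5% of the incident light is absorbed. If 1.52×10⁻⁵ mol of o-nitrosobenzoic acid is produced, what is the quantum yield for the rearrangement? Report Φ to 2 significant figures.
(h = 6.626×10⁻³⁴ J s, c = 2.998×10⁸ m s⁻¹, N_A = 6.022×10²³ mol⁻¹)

Photon energy at 367 nm: hc/λ = (6.626×10⁻³⁴)(2.998×10⁸)/(367×10⁻⁹) = 5.413×10⁻¹⁹ J.
Energy delivered: (31.3 mW)(387 s) = 12.11 J.
Photons incident: 12.11 / 5.413×10⁻¹⁹ = 2.237×10¹⁹, i.e. 2.237×10¹⁹/6.022×10²³ = 3.715×10⁻⁵ mol.
Photons absorbed: 0.755 × 3.715×10⁻⁵ = 2.805×10⁻⁵ mol.
Φ = 1.52×10⁻⁵ mol / 2.805×10⁻⁵ mol photons = 0.54.

Φ = 0.54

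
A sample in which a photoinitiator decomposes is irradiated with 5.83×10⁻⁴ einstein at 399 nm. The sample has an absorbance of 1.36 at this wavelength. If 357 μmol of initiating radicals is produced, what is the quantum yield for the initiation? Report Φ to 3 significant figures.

Φ = 0.640

Product: 357 μmol = 3.57×10⁻⁴ mol.
Fraction absorbed: 1 − 10^(−1.36) = 0.9563.
Photons absorbed: 0.9563 × 5.83×10⁻⁴ = 5.575×10⁻⁴ mol.
Φ = 3.57×10⁻⁴ mol / 5.575×10⁻⁴ mol photons = 0.640.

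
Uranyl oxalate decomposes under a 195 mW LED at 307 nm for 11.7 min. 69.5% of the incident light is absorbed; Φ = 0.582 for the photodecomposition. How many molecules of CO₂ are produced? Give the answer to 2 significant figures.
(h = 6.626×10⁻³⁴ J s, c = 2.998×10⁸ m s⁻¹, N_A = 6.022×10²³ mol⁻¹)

Photon energy at 307 nm: hc/λ = (6.626×10⁻³⁴)(2.998×10⁸)/(307×10⁻⁹) = 6.471×10⁻¹⁹ J.
Energy delivered: (195 mW)(702 s) = 136.9 J.
Photons incident: 136.9 / 6.471×10⁻¹⁹ = 2.116×10²⁰, i.e. 2.116×10²⁰/6.022×10²³ = 3.514×10⁻⁴ mol.
Photons absorbed: 0.695 × 3.514×10⁻⁴ = 2.442×10⁻⁴ mol.
Product: Φ × n_abs = 0.582 × 2.442×10⁻⁴ = 1.421×10⁻⁴ mol.
As a count: 1.421×10⁻⁴ × 6.022×10²³ = 8.6×10¹⁹.

8.6×10¹⁹ molecules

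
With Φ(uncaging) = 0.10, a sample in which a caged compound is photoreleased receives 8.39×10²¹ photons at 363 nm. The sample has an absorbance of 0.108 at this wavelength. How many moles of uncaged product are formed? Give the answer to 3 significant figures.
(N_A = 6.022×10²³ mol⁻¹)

3.07×10⁻⁴ mol

Moles of photons: 8.39×10²¹ / 6.022×10²³ = 0.01393 mol.
Fraction absorbed: 1 − 10^(−0.108) = 0.2202.
Photons absorbed: 0.2202 × 0.01393 = 0.003067 mol.
Product: Φ × n_abs = 0.10 × 0.003067 = 3.067×10⁻⁴ mol.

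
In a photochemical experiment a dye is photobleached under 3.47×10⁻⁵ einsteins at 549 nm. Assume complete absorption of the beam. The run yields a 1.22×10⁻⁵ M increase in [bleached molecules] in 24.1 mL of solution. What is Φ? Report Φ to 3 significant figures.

Product: (1.22×10⁻⁵ M)(0.0241 L) = 2.940×10⁻⁷ mol.
Φ = 2.940×10⁻⁷ mol / 3.47×10⁻⁵ mol photons = 0.00847.

Φ = 0.00847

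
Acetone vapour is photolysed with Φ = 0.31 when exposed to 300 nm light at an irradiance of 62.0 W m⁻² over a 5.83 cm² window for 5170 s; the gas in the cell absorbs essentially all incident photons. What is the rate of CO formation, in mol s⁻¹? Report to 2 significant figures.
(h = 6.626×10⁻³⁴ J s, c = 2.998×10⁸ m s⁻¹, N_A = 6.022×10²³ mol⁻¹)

2.8×10⁻⁸ mol s⁻¹

Photon energy at 300 nm: hc/λ = (6.626×10⁻³⁴)(2.998×10⁸)/(300×10⁻⁹) = 6.622×10⁻¹⁹ J.
Energy delivered: (62.0 W m⁻²)(5.83×10⁻⁴ m²)(5170 s) = 186.9 J.
Photons incident: 186.9 / 6.622×10⁻¹⁹ = 2.822×10²⁰, i.e. 2.822×10²⁰/6.022×10²³ = 4.686×10⁻⁴ mol.
Product formed: 0.31 × 4.686×10⁻⁴ = 1.453×10⁻⁴ mol.
Rate: 1.453×10⁻⁴ / 5170 s = 2.8×10⁻⁸ mol s⁻¹.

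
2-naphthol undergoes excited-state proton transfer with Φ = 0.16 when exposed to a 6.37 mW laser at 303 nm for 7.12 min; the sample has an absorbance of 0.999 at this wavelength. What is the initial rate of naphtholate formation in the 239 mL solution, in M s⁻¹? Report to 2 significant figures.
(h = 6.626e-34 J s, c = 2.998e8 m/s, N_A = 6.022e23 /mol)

Photon energy at 303 nm: hc/λ = (6.626e-34)(2.998e8)/(303e-9) = 6.556e-19 J.
Energy delivered: (6.37 mW)(427.2 s) = 2.721 J.
Photons incident: 2.721 / 6.556e-19 = 4.150e18, i.e. 4.150e18/6.022e23 = 6.891e-6 mol.
Fraction absorbed: 1 − 10^(−0.999) = 0.8998.
Photons absorbed: 0.8998 × 6.891e-6 = 6.201e-6 mol.
Product formed: 0.16 × 6.201e-6 = 9.922e-7 mol.
Rate: 9.922e-7 mol / (427.2 s × 0.239 L) = 9.7e-9 M s⁻¹.

9.7e-9 M s⁻¹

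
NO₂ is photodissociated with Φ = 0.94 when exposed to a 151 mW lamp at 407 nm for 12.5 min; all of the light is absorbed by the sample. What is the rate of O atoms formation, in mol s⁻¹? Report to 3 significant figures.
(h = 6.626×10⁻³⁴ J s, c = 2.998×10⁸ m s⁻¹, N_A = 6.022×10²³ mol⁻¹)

4.83×10⁻⁷ mol s⁻¹

Photon energy at 407 nm: hc/λ = (6.626×10⁻³⁴)(2.998×10⁸)/(407×10⁻⁹) = 4.881×10⁻¹⁹ J.
Energy delivered: (151 mW)(750 s) = 113.3 J.
Photons incident: 113.3 / 4.881×10⁻¹⁹ = 2.321×10²⁰, i.e. 2.321×10²⁰/6.022×10²³ = 3.854×10⁻⁴ mol.
Product formed: 0.94 × 3.854×10⁻⁴ = 3.623×10⁻⁴ mol.
Rate: 3.623×10⁻⁴ / 750 s = 4.83×10⁻⁷ mol s⁻¹.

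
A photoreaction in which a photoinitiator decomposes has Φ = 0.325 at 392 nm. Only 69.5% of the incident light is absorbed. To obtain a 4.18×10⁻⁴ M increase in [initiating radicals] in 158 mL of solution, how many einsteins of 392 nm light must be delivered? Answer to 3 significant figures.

Product: (4.18×10⁻⁴ M)(0.158 L) = 6.604×10⁻⁵ mol.
Photons that must be absorbed: 6.604×10⁻⁵ / 0.325 = 2.032×10⁻⁴ mol.
Incident photons needed: 2.032×10⁻⁴ / 0.695 = 2.924×10⁻⁴ mol.

2.92×10⁻⁴ einstein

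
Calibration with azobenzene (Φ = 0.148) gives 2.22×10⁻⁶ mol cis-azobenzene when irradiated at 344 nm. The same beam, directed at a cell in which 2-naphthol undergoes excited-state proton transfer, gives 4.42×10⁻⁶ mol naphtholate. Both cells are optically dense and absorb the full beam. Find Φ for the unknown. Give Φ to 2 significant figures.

Φ = 0.29

Photons absorbed by the actinometer: 2.22×10⁻⁶ / 0.148 = 1.500×10⁻⁵ mol.
Φ(unknown) = 4.42×10⁻⁶ / 1.500×10⁻⁵ = 0.29.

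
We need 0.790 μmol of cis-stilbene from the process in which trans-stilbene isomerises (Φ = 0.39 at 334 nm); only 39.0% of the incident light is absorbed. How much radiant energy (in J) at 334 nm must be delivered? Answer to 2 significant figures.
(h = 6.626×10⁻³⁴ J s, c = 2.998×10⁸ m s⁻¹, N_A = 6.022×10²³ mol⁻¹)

1.9 J

Product: 0.790 μmol = 7.90×10⁻⁷ mol.
Photons that must be absorbed: 7.90×10⁻⁷ / 0.39 = 2.026×10⁻⁶ mol.
Incident photons needed: 2.026×10⁻⁶ / 0.390 = 5.195×10⁻⁶ mol.
Photon energy: hc/λ = 5.948×10⁻¹⁹ J; per mole, 3.582×10⁵ J mol⁻¹.
Energy required: 5.195×10⁻⁶ × 3.582×10⁵ = 1.9 J.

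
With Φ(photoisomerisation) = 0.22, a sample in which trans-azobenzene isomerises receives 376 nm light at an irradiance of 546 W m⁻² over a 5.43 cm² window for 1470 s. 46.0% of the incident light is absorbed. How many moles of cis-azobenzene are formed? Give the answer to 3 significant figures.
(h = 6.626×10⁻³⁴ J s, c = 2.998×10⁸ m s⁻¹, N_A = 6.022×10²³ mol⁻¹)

1.39×10⁻⁴ mol

Photon energy at 376 nm: hc/λ = (6.626×10⁻³⁴)(2.998×10⁸)/(376×10⁻⁹) = 5.283×10⁻¹⁹ J.
Energy delivered: (546 W m⁻²)(5.43×10⁻⁴ m²)(1470 s) = 435.8 J.
Photons incident: 435.8 / 5.283×10⁻¹⁹ = 8.249×10²⁰, i.e. 8.249×10²⁰/6.022×10²³ = 0.001370 mol.
Photons absorbed: 0.460 × 0.001370 = 6.302×10⁻⁴ mol.
Product: Φ × n_abs = 0.22 × 6.302×10⁻⁴ = 1.386×10⁻⁴ mol.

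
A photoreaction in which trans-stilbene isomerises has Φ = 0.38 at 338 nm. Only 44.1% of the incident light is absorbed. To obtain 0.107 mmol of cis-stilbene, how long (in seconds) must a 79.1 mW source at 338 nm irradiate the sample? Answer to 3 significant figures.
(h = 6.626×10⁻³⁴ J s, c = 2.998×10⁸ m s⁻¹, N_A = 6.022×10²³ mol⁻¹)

t ≈ 2860 s

Product: 0.107 mmol = 1.07×10⁻⁴ mol.
Photons that must be absorbed: 1.07×10⁻⁴ / 0.38 = 2.816×10⁻⁴ mol.
Incident photons needed: 2.816×10⁻⁴ / 0.441 = 6.385×10⁻⁴ mol.
Photon energy: hc/λ = 5.877×10⁻¹⁹ J; per mole, 3.539×10⁵ J mol⁻¹.
Energy required: 6.385×10⁻⁴ × 3.539×10⁵ = 226.0 J.
Time: 226.0 J / 0.0791 W = 2860 s.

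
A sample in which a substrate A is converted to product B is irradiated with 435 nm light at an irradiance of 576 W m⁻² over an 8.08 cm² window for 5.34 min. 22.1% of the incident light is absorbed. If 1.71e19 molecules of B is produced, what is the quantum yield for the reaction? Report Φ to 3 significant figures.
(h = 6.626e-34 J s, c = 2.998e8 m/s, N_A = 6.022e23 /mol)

Φ = 0.237

Product: 1.71e19 / 6.022e23 = 2.840e-5 mol.
Photon energy at 435 nm: hc/λ = (6.626e-34)(2.998e8)/(435e-9) = 4.567e-19 J.
Energy delivered: (576 W m⁻²)(8.08e-4 m²)(320.4 s) = 149.1 J.
Photons incident: 149.1 / 4.567e-19 = 3.265e20, i.e. 3.265e20/6.022e23 = 5.422e-4 mol.
Photons absorbed: 0.221 × 5.422e-4 = 1.198e-4 mol.
Φ = 2.840e-5 mol / 1.198e-4 mol photons = 0.237.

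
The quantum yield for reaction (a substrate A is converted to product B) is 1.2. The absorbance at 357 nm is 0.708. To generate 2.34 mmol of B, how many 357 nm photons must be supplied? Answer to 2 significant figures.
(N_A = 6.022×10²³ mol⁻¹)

1.5×10²¹ photons

Product: 2.34 mmol = 0.00234 mol.
Photons that must be absorbed: 0.00234 / 1.2 = 0.001950 mol.
Fraction absorbed: 1 − 10^(−0.708) = 0.8041.
Incident photons needed: 0.001950 / 0.8041 = 0.002425 mol.
Photon count: 0.002425 × 6.022×10²³ = 1.5×10²¹.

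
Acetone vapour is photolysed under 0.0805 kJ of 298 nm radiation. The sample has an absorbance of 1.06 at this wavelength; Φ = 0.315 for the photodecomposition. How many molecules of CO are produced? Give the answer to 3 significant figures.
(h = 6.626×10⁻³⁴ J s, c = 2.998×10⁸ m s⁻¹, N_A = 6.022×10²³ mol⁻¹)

3.47×10¹⁹ molecules

Photon energy at 298 nm: hc/λ = (6.626×10⁻³⁴)(2.998×10⁸)/(298×10⁻⁹) = 6.666×10⁻¹⁹ J.
Incident energy: 0.0805 kJ = 80.5 J.
Photons incident: 80.5 / 6.666×10⁻¹⁹ = 1.208×10²⁰, i.e. 1.208×10²⁰/6.022×10²³ = 2.006×10⁻⁴ mol.
Fraction absorbed: 1 − 10^(−1.06) = 0.9129.
Photons absorbed: 0.9129 × 2.006×10⁻⁴ = 1.831×10⁻⁴ mol.
Product: Φ × n_abs = 0.315 × 1.831×10⁻⁴ = 5.768×10⁻⁵ mol.
As a count: 5.768×10⁻⁵ × 6.022×10²³ = 3.47×10¹⁹.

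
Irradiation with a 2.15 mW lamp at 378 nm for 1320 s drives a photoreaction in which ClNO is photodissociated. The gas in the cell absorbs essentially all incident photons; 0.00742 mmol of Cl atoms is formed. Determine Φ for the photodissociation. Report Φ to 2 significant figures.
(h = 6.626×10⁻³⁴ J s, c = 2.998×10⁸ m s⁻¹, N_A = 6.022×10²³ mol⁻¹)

Product: 0.00742 mmol = 7.42×10⁻⁶ mol.
Photon energy at 378 nm: hc/λ = (6.626×10⁻³⁴)(2.998×10⁸)/(378×10⁻⁹) = 5.255×10⁻¹⁹ J.
Energy delivered: (2.15 mW)(1320 s) = 2.838 J.
Photons incident: 2.838 / 5.255×10⁻¹⁹ = 5.401×10¹⁸, i.e. 5.401×10¹⁸/6.022×10²³ = 8.969×10⁻⁶ mol.
Φ = 7.42×10⁻⁶ mol / 8.969×10⁻⁶ mol photons = 0.83.

Φ = 0.83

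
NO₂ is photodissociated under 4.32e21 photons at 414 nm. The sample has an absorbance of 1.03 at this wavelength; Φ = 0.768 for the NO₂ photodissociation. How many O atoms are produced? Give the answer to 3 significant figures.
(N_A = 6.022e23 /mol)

Moles of photons: 4.32e21 / 6.022e23 = 0.007174 mol.
Fraction absorbed: 1 − 10^(−1.03) = 0.9067.
Photons absorbed: 0.9067 × 0.007174 = 0.006505 mol.
Product: Φ × n_abs = 0.768 × 0.006505 = 0.004996 mol.
As a count: 0.004996 × 6.022e23 = 3.01e21.

3.01e21 atoms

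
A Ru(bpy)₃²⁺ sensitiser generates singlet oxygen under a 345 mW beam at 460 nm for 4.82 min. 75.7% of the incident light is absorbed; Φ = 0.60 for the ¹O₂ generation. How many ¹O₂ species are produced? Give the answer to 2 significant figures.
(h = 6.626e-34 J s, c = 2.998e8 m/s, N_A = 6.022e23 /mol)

1.0e20 species

Photon energy at 460 nm: hc/λ = (6.626e-34)(2.998e8)/(460e-9) = 4.318e-19 J.
Energy delivered: (345 mW)(289.2 s) = 99.77 J.
Photons incident: 99.77 / 4.318e-19 = 2.311e20, i.e. 2.311e20/6.022e23 = 3.838e-4 mol.
Photons absorbed: 0.757 × 3.838e-4 = 2.905e-4 mol.
Product: Φ × n_abs = 0.60 × 2.905e-4 = 1.743e-4 mol.
As a count: 1.743e-4 × 6.022e23 = 1.0e20.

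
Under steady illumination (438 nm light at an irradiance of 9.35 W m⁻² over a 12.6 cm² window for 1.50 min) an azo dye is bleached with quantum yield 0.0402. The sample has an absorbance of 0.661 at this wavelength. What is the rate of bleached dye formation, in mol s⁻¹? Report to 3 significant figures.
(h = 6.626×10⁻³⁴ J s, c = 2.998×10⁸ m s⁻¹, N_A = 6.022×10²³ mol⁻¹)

1.36×10⁻⁹ mol s⁻¹

Photon energy at 438 nm: hc/λ = (6.626×10⁻³⁴)(2.998×10⁸)/(438×10⁻⁹) = 4.535×10⁻¹⁹ J.
Energy delivered: (9.35 W m⁻²)(12.6×10⁻⁴ m²)(90 s) = 1.060 J.
Photons incident: 1.060 / 4.535×10⁻¹⁹ = 2.337×10¹⁸, i.e. 2.337×10¹⁸/6.022×10²³ = 3.881×10⁻⁶ mol.
Fraction absorbed: 1 − 10^(−0.661) = 0.7817.
Photons absorbed: 0.7817 × 3.881×10⁻⁶ = 3.034×10⁻⁶ mol.
Product formed: 0.0402 × 3.034×10⁻⁶ = 1.220×10⁻⁷ mol.
Rate: 1.220×10⁻⁷ / 90 s = 1.36×10⁻⁹ mol s⁻¹.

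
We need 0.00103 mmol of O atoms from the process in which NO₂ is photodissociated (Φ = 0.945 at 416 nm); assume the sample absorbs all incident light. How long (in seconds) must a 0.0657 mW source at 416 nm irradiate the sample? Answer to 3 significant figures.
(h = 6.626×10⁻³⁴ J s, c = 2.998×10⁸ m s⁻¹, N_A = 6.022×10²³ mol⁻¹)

Product: 0.00103 mmol = 1.03×10⁻⁶ mol.
Photons that must be absorbed: 1.03×10⁻⁶ / 0.945 = 1.090×10⁻⁶ mol.
Photon energy: hc/λ = 4.775×10⁻¹⁹ J; per mole, 2.876×10⁵ J mol⁻¹.
Energy required: 1.090×10⁻⁶ × 2.876×10⁵ = 0.3135 J.
Time: 0.3135 J / 6.57e-05 W = 4770 s.

t ≈ 4770 s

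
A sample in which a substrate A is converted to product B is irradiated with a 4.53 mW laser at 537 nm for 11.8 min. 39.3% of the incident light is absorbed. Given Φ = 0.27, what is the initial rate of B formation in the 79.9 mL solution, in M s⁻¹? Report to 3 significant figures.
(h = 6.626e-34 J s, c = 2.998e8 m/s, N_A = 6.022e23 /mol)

Photon energy at 537 nm: hc/λ = (6.626e-34)(2.998e8)/(537e-9) = 3.699e-19 J.
Energy delivered: (4.53 mW)(708 s) = 3.207 J.
Photons incident: 3.207 / 3.699e-19 = 8.670e18, i.e. 8.670e18/6.022e23 = 1.440e-5 mol.
Photons absorbed: 0.393 × 1.440e-5 = 5.659e-6 mol.
Product formed: 0.27 × 5.659e-6 = 1.528e-6 mol.
Rate: 1.528e-6 mol / (708 s × 0.0799 L) = 2.70e-8 M s⁻¹.

2.70e-8 M s⁻¹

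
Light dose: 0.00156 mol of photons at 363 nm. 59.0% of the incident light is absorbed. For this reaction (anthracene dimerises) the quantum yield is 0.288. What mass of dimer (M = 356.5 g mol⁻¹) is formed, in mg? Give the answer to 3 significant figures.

Photons absorbed: 0.590 × 0.00156 = 9.204e-4 mol.
Product: Φ × n_abs = 0.288 × 9.204e-4 = 2.651e-4 mol.
Mass: 2.651e-4 × 356.5 = 0.09451 g = 94.5 mg.

94.5 mg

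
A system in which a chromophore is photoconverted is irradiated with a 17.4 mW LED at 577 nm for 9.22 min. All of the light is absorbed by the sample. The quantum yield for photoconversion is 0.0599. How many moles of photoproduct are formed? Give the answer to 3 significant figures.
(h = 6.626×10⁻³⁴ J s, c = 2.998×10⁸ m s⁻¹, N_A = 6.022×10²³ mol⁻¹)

2.78×10⁻⁶ mol

Photon energy at 577 nm: hc/λ = (6.626×10⁻³⁴)(2.998×10⁸)/(577×10⁻⁹) = 3.443×10⁻¹⁹ J.
Energy delivered: (17.4 mW)(553.2 s) = 9.626 J.
Photons incident: 9.626 / 3.443×10⁻¹⁹ = 2.796×10¹⁹, i.e. 2.796×10¹⁹/6.022×10²³ = 4.643×10⁻⁵ mol.
Product: Φ × n_abs = 0.0599 × 4.643×10⁻⁵ = 2.781×10⁻⁶ mol.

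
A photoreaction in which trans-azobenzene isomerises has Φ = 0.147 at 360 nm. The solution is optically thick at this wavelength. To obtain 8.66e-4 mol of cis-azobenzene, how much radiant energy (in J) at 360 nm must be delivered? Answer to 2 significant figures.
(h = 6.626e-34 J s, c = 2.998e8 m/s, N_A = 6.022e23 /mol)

2000 J

Photons that must be absorbed: 8.66e-4 / 0.147 = 0.005891 mol.
Photon energy: hc/λ = 5.518e-19 J; per mole, 3.323e5 J mol⁻¹.
Energy required: 0.005891 × 3.323e5 = 2000 J.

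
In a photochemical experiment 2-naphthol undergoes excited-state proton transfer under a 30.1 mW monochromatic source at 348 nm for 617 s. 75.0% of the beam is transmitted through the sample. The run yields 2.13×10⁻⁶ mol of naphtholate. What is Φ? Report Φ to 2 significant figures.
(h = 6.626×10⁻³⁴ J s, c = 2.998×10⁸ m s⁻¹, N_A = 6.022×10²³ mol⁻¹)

Φ = 0.16

Photon energy at 348 nm: hc/λ = (6.626×10⁻³⁴)(2.998×10⁸)/(348×10⁻⁹) = 5.708×10⁻¹⁹ J.
Energy delivered: (30.1 mW)(617 s) = 18.57 J.
Photons incident: 18.57 / 5.708×10⁻¹⁹ = 3.253×10¹⁹, i.e. 3.253×10¹⁹/6.022×10²³ = 5.402×10⁻⁵ mol.
Fraction absorbed: 1 − 75.0/100 = 0.2500.
Photons absorbed: 0.2500 × 5.402×10⁻⁵ = 1.351×10⁻⁵ mol.
Φ = 2.13×10⁻⁶ mol / 1.351×10⁻⁵ mol photons = 0.16.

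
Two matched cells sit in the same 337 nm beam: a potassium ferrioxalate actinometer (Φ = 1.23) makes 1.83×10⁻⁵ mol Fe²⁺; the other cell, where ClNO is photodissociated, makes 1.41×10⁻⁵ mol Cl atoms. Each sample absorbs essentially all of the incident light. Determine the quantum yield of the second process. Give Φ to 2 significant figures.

Photons absorbed by the actinometer: 1.83×10⁻⁵ / 1.23 = 1.488×10⁻⁵ mol.
Φ(unknown) = 1.41×10⁻⁵ / 1.488×10⁻⁵ = 0.95.

Φ = 0.95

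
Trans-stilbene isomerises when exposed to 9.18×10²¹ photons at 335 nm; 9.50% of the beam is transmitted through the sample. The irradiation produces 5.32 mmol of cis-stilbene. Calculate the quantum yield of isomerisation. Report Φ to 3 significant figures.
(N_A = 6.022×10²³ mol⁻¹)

Φ = 0.386

Product: 5.32 mmol = 0.00532 mol.
Moles of photons: 9.18×10²¹ / 6.022×10²³ = 0.01524 mol.
Fraction absorbed: 1 − 9.50/100 = 0.9050.
Photons absorbed: 0.9050 × 0.01524 = 0.01379 mol.
Φ = 0.00532 mol / 0.01379 mol photons = 0.386.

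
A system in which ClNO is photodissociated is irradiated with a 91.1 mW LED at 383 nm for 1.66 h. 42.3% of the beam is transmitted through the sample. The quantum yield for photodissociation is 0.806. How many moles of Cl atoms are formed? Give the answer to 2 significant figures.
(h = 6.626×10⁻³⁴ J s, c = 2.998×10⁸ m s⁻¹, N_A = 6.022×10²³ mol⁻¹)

8.1×10⁻⁴ mol

Photon energy at 383 nm: hc/λ = (6.626×10⁻³⁴)(2.998×10⁸)/(383×10⁻⁹) = 5.187×10⁻¹⁹ J.
Energy delivered: (91.1 mW)(5976 s) = 544.4 J.
Photons incident: 544.4 / 5.187×10⁻¹⁹ = 1.050×10²¹, i.e. 1.050×10²¹/6.022×10²³ = 0.001744 mol.
Fraction absorbed: 1 − 42.3/100 = 0.5770.
Photons absorbed: 0.5770 × 0.001744 = 0.001006 mol.
Product: Φ × n_abs = 0.806 × 0.001006 = 8.108×10⁻⁴ mol.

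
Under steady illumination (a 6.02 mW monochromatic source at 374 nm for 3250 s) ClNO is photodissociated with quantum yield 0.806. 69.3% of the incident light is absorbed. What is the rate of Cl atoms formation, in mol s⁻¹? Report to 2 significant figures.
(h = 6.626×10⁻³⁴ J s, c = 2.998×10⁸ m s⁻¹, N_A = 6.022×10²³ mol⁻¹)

Photon energy at 374 nm: hc/λ = (6.626×10⁻³⁴)(2.998×10⁸)/(374×10⁻⁹) = 5.311×10⁻¹⁹ J.
Energy delivered: (6.02 mW)(3250 s) = 19.56 J.
Photons incident: 19.56 / 5.311×10⁻¹⁹ = 3.683×10¹⁹, i.e. 3.683×10¹⁹/6.022×10²³ = 6.116×10⁻⁵ mol.
Photons absorbed: 0.693 × 6.116×10⁻⁵ = 4.238×10⁻⁵ mol.
Product formed: 0.806 × 4.238×10⁻⁵ = 3.416×10⁻⁵ mol.
Rate: 3.416×10⁻⁵ / 3250 s = 1.1×10⁻⁸ mol s⁻¹.

1.1×10⁻⁸ mol s⁻¹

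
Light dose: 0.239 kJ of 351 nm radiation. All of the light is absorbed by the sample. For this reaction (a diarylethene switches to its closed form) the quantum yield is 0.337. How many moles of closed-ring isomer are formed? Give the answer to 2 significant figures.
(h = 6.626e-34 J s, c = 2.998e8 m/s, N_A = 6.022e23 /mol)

2.4e-4 mol

Photon energy at 351 nm: hc/λ = (6.626e-34)(2.998e8)/(351e-9) = 5.659e-19 J.
Incident energy: 0.239 kJ = 239 J.
Photons incident: 239 / 5.659e-19 = 4.223e20, i.e. 4.223e20/6.022e23 = 7.013e-4 mol.
Product: Φ × n_abs = 0.337 × 7.013e-4 = 2.363e-4 mol.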